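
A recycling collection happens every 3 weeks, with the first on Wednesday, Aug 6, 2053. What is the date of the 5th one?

Oct 29, 2053

The 5th occurrence is 4 intervals after the first: 4 × 21 = 84 days after Aug 6, 2053.
Aug has 31 days — 25 days to the end of Aug leaves 59.
Sep has 30 days (29 left).
29 days into Oct → Oct 29, 2053.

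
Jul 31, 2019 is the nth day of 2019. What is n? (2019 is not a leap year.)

Days in months before Jul: 31 + 28 + 31 + 30 + 31 + 30 = 181.
Plus 31 days into Jul → day 212.

212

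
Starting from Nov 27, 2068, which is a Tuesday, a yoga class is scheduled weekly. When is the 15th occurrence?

Mar 5, 2069

The 15th occurrence is 14 intervals after the first: 14 × 7 = 98 days after Nov 27, 2068.
Nov has 30 days — 3 days to the end of Nov leaves 95.
Dec has 31 days (64 left).
Jan has 31 days (33 left).
Feb has 28 days (5 left).
5 days into Mar → Mar 5, 2069.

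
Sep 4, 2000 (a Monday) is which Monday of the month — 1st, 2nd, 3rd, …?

Day 4 falls in week ⌈4/7⌉ of the month.
Days 1–7 hold the 1st Monday, 8–14 the 2nd, 15–21 the 3rd, 22–28 the 4th, 29–31 the 5th.
4 is in the range for the 1st.

1st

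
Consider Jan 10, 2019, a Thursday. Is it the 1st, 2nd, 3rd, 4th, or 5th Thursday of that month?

2nd

Day 10 falls in week ⌈10/7⌉ of the month.
Days 1–7 hold the 1st Thursday, 8–14 the 2nd, 15–21 the 3rd, 22–28 the 4th, 29–31 the 5th.
10 is in the range for the 2nd.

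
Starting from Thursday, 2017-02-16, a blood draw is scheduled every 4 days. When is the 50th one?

The 50th occurrence is 49 intervals after the first: 49 × 4 = 196 days after 2017-02-16.
February has 28 days — 12 days to the end of February leaves 184.
March has 31 days (153 left).
April has 30 days (123 left).
May has 31 days (92 left).
June has 30 days (62 left).
July has 31 days (31 left).
31 days into August → 2017-08-31.

2017-08-31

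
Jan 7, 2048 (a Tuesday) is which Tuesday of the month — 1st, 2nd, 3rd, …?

1st

Day 7 falls in week ⌈7/7⌉ of the month.
Days 1–7 hold the 1st Tuesday, 8–14 the 2nd, 15–21 the 3rd, 22–28 the 4th, 29–31 the 5th.
7 is in the range for the 1st.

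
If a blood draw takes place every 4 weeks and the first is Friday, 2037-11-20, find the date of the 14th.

2038-11-19

The 14th occurrence is 13 intervals after the first: 13 × 28 = 364 days after 2037-11-20.
November has 30 days — 10 days to the end of November leaves 354.
December has 31 days (323 left).
January has 31 days (292 left).
February has 28 days (264 left).
March has 31 days (233 left).
April has 30 days (203 left).
May has 31 days (172 left).
June has 30 days (142 left).
July has 31 days (111 left).
August has 31 days (80 left).
September has 30 days (50 left).
October has 31 days (19 left).
19 days into November → 2038-11-19.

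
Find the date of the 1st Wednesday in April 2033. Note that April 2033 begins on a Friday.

April 2033 begins on a Friday, so the first Wednesday is April 6 (5 days later).

April 6, 2033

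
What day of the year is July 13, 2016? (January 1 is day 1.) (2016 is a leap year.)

Days in months before July: 31 + 29 + 31 + 30 + 31 + 30 = 182.
Plus 13 days into July → day 195.

195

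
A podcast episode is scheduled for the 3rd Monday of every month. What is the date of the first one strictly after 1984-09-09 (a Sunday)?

1984-09-17

September 1984 starts on a Saturday; its first Monday is the 3rd, so the 3rd Monday is the 17th — 1984-09-17.
1984-09-17 is after 1984-09-09, so that is the next one.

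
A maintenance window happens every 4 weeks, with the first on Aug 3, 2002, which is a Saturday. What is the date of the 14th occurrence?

The 14th occurrence is 13 intervals after the first: 13 × 28 = 364 days after Aug 3, 2002.
Aug has 31 days — 28 days to the end of Aug leaves 336.
Sep has 30 days (306 left).
Oct has 31 days (275 left).
Nov has 30 days (245 left).
Dec has 31 days (214 left).
Jan has 31 days (183 left).
Feb has 28 days (155 left).
Mar has 31 days (124 left).
Apr has 30 days (94 left).
May has 31 days (63 left).
Jun has 30 days (33 left).
Jul has 31 days (2 left).
2 days into Aug → Aug 2, 2003.

Aug 2, 2003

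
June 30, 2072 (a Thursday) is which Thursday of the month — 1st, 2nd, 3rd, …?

Day 30 falls in week ⌈30/7⌉ of the month.
Days 1–7 hold the 1st Thursday, 8–14 the 2nd, 15–21 the 3rd, 22–28 the 4th, 29–31 the 5th.
30 is in the range for the 5th.

5th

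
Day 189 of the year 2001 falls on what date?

January has 31 days (189 − 31 = 158 remain).
February has 28 days (158 − 28 = 130 remain).
March has 31 days (130 − 31 = 99 remain).
April has 30 days (99 − 30 = 69 remain).
May has 31 days (69 − 31 = 38 remain).
June has 30 days (38 − 30 = 8 remain).
8 into July → July 8.

8 July 2001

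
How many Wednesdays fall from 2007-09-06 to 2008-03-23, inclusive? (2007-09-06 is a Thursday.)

28

2007-09-06 is a Thursday; the first Wednesday on or after it is 2007-09-12 (6 days later).
From 2007-09-12 to 2008-03-23: 18 + 31 + 30 + 31 + 31 + 29 + 23 = 193 days (rest of September, October, November, December, January, February, March).
193 ÷ 7 = 27 full weeks with remainder 4, so 27 more Wednesdays after the first → 28.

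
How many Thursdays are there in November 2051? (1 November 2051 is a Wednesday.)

1 November 2051 is a Wednesday; the first Thursday on or after it is 2 November 2051 (1 day later).
From 2 November 2051 to 30 November 2051 is 30 − 2 = 28 days.
28 ÷ 7 = 4 full weeks with remainder 0, so 4 more Thursdays after the first → 5.

5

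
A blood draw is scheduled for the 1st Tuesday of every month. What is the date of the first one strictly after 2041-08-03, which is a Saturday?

August 2041 starts on a Thursday, so its 1st Tuesday is 2041-08-06 (5 days in).
2041-08-06 is after 2041-08-03, so that is the next one.

2041-08-06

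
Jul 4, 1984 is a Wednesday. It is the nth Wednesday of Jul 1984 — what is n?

Day 4 falls in week ⌈4/7⌉ of the month.
Days 1–7 hold the 1st Wednesday, 8–14 the 2nd, 15–21 the 3rd, 22–28 the 4th, 29–31 the 5th.
4 is in the range for the 1st.

1st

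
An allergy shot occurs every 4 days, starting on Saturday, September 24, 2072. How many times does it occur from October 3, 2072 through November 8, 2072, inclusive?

Occurrences land 4·i days after September 24, 2072 for i = 0, 1, 2, …
October 3, 2072 is 9 days after the start; 9 ÷ 4 = 2 remainder 1; since the remainder is 1, round up to i = 3. First occurrence in the window: #4 on October 6, 2072 (3×4 = 12 days in).
November 8, 2072 is 45 days after the start; 45 ÷ 4 = 11 remainder 1. Last occurrence in the window: #12 on November 7, 2072.
Occurrences #4 through #12: 9 in total.

9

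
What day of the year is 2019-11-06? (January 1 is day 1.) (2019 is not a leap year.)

310

Days in months before November: 31 + 28 + 31 + 30 + 31 + 30 + 31 + 31 + 30 + 31 = 304.
Plus 6 days into November → day 310.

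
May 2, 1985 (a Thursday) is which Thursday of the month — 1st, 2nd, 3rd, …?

1st

Day 2 falls in week ⌈2/7⌉ of the month.
Days 1–7 hold the 1st Thursday, 8–14 the 2nd, 15–21 the 3rd, 22–28 the 4th, 29–31 the 5th.
2 is in the range for the 1st.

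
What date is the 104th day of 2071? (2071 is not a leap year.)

Jan has 31 days (104 − 31 = 73 remain).
Feb has 28 days (73 − 28 = 45 remain).
Mar has 31 days (45 − 31 = 14 remain).
14 into Apr → Apr 14.

Apr 14, 2071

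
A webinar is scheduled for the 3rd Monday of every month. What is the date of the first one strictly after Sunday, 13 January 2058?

January 2058 starts on a Tuesday; its first Monday is the 7th, so the 3rd Monday is the 21st — 21 January 2058.
21 January 2058 is after 13 January 2058, so that is the next one.

21 January 2058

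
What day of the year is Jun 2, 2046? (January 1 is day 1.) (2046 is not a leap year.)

153

Days in months before Jun: 31 + 28 + 31 + 30 + 31 = 151.
Plus 2 days into Jun → day 153.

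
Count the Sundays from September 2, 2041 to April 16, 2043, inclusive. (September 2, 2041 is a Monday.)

84

September 2, 2041 is a Monday; the first Sunday on or after it is September 8, 2041 (6 days later).
From September 8, 2041 to April 16, 2043: 114 + 365 + 106 = 585 days (rest of 2041, 2042, to April 16, 2043 in 2043).
585 ÷ 7 = 83 full weeks with remainder 4, so 83 more Sundays after the first → 84.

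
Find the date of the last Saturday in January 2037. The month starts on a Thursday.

31 January 2037

January 2037 begins on a Thursday, so the first Saturday is January 3 (2 days later).
January 2037 has 31 days. Adding weeks: 3, 10, 17, 24, 31 — the last one ≤ 31 is the 31st.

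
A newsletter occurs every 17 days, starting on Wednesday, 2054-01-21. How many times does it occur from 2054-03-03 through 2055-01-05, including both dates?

Occurrences land 17·i days after 2054-01-21 for i = 0, 1, 2, …
2054-03-03 is 41 days after the start; 41 ÷ 17 = 2 remainder 7; since the remainder is 7, round up to i = 3. First occurrence in the window: #4 on 2054-03-13 (3×17 = 51 days in).
2055-01-05 is 349 days after the start; 349 ÷ 17 = 20 remainder 9. Last occurrence in the window: #21 on 2054-12-27.
Occurrences #4 through #21: 18 in total.

18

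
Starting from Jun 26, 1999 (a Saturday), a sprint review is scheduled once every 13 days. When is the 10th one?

Oct 21, 1999

The 10th occurrence is 9 intervals after the first: 9 × 13 = 117 days after Jun 26, 1999.
Jun has 30 days — 4 days to the end of Jun leaves 113.
Jul has 31 days (82 left).
Aug has 31 days (51 left).
Sep has 30 days (21 left).
21 days into Oct → Oct 21, 1999.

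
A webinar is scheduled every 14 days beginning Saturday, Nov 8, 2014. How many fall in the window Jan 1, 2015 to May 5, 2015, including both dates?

Occurrences land 14·i days after Nov 8, 2014 for i = 0, 1, 2, …
Jan 1, 2015 is 54 days after the start; 54 ÷ 14 = 3 remainder 12; since the remainder is 12, round up to i = 4. First occurrence in the window: #5 on Jan 3, 2015 (4×14 = 56 days in).
May 5, 2015 is 178 days after the start; 178 ÷ 14 = 12 remainder 10. Last occurrence in the window: #13 on Apr 25, 2015.
Occurrences #5 through #13: 9 in total.

9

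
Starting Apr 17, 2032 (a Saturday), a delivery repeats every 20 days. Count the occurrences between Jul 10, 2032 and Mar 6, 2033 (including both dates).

12

Occurrences land 20·i days after Apr 17, 2032 for i = 0, 1, 2, …
Jul 10, 2032 is 84 days after the start; 84 ÷ 20 = 4 remainder 4; since the remainder is 4, round up to i = 5. First occurrence in the window: #6 on Jul 26, 2032 (5×20 = 100 days in).
Mar 6, 2033 is 323 days after the start; 323 ÷ 20 = 16 remainder 3. Last occurrence in the window: #17 on Mar 3, 2033.
Occurrences #6 through #17: 12 in total.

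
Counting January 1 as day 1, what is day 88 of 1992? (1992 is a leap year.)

28 March 1992

January has 31 days (88 − 31 = 57 remain).
February has 29 days (57 − 29 = 28 remain).
28 into March → March 28.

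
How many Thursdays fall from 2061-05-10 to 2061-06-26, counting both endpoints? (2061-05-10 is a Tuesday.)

2061-05-10 is a Tuesday; the first Thursday on or after it is 2061-05-12 (2 days later).
From 2061-05-12 to 2061-06-26: 19 + 26 = 45 days (rest of May, June).
45 ÷ 7 = 6 full weeks with remainder 3, so 6 more Thursdays after the first → 7.

7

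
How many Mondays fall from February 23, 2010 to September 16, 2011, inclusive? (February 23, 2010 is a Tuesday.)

81

February 23, 2010 is a Tuesday; the first Monday on or after it is March 1, 2010 (6 days later).
From March 1, 2010 to September 16, 2011: 305 + 259 = 564 days (rest of 2010, to September 16, 2011 in 2011).
564 ÷ 7 = 80 full weeks with remainder 4, so 80 more Mondays after the first → 81.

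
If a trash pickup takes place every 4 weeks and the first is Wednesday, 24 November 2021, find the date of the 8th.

The 8th occurrence is 7 intervals after the first: 7 × 28 = 196 days after 24 November 2021.
November has 30 days — 6 days to the end of November leaves 190.
December has 31 days (159 left).
January has 31 days (128 left).
February has 28 days (100 left).
March has 31 days (69 left).
April has 30 days (39 left).
May has 31 days (8 left).
8 days into June → 8 June 2022.

8 June 2022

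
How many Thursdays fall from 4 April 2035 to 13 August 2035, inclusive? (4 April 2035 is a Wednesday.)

4 April 2035 is a Wednesday; the first Thursday on or after it is 5 April 2035 (1 day later).
From 5 April 2035 to 13 August 2035: 25 + 31 + 30 + 31 + 13 = 130 days (rest of April, May, June, July, August).
130 ÷ 7 = 18 full weeks with remainder 4, so 18 more Thursdays after the first → 19.

19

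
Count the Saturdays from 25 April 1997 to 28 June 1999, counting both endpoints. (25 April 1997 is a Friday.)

25 April 1997 is a Friday; the first Saturday on or after it is 26 April 1997 (1 day later).
From 26 April 1997 to 28 June 1999: 249 + 365 + 179 = 793 days (rest of 1997, 1998, to 28 June 1999 in 1999).
793 ÷ 7 = 113 full weeks with remainder 2, so 113 more Saturdays after the first → 114.

114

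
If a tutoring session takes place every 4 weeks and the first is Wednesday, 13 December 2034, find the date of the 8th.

The 8th occurrence is 7 intervals after the first: 7 × 28 = 196 days after 13 December 2034.
December has 31 days — 18 days to the end of December leaves 178.
January has 31 days (147 left).
February has 28 days (119 left).
March has 31 days (88 left).
April has 30 days (58 left).
May has 31 days (27 left).
27 days into June → 27 June 2035.

27 June 2035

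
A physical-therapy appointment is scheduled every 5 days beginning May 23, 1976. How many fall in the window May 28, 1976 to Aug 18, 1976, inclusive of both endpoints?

17

Occurrences land 5·i days after May 23, 1976 for i = 0, 1, 2, …
May 28, 1976 is 5 days after the start; 5 ÷ 5 = 1 remainder 0. First occurrence in the window: #2 on May 28, 1976 (1×5 = 5 days in).
Aug 18, 1976 is 87 days after the start; 87 ÷ 5 = 17 remainder 2. Last occurrence in the window: #18 on Aug 16, 1976.
Occurrences #2 through #18: 17 in total.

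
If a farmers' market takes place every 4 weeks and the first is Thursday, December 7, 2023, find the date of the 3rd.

The 3rd occurrence is 2 intervals after the first: 2 × 28 = 56 days after December 7, 2023.
December has 31 days — 24 days to the end of December leaves 32.
January has 31 days (1 left).
1 day into February → February 1, 2024.

February 1, 2024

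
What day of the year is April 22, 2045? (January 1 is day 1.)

112

Days in months before April: 31 + 28 + 31 = 90.
Plus 22 days into April → day 112.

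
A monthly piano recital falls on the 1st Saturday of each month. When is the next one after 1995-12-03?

December 1995 starts on a Friday, so its 1st Saturday is 1995-12-02 (1 day in).
That is not after 1995-12-03, so look at January 1996.
January 1996 starts on a Monday, so its 1st Saturday is 1996-01-06 (5 days in).

1996-01-06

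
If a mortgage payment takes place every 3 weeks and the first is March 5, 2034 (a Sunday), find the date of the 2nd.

March 26, 2034

The 2nd occurrence is 1 interval after the first: 1 × 21 = 21 days after March 5, 2034.
21 days later is March 26, 2034.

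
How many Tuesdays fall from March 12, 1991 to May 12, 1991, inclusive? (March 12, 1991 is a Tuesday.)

9

March 12, 1991 is a Tuesday; the first Tuesday on or after it is March 12, 1991.
From March 12, 1991 to May 12, 1991: 19 + 30 + 12 = 61 days (rest of March, April, May).
61 ÷ 7 = 8 full weeks with remainder 5, so 8 more Tuesdays after the first → 9.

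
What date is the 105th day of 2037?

April 15, 2037

January has 31 days (105 − 31 = 74 remain).
February has 28 days (74 − 28 = 46 remain).
March has 31 days (46 − 31 = 15 remain).
15 into April → April 15.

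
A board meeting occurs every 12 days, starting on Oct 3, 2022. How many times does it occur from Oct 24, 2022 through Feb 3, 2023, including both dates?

Occurrences land 12·i days after Oct 3, 2022 for i = 0, 1, 2, …
Oct 24, 2022 is 21 days after the start; 21 ÷ 12 = 1 remainder 9; since the remainder is 9, round up to i = 2. First occurrence in the window: #3 on Oct 27, 2022 (2×12 = 24 days in).
Feb 3, 2023 is 123 days after the start; 123 ÷ 12 = 10 remainder 3. Last occurrence in the window: #11 on Jan 31, 2023.
Occurrences #3 through #11: 9 in total.

9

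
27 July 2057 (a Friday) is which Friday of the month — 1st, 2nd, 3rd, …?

Day 27 falls in week ⌈27/7⌉ of the month.
Days 1–7 hold the 1st Friday, 8–14 the 2nd, 15–21 the 3rd, 22–28 the 4th, 29–31 the 5th.
27 is in the range for the 4th.

4th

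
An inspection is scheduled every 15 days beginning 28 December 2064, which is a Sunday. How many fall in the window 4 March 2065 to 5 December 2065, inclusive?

Occurrences land 15·i days after 28 December 2064 for i = 0, 1, 2, …
4 March 2065 is 66 days after the start; 66 ÷ 15 = 4 remainder 6; since the remainder is 6, round up to i = 5. First occurrence in the window: #6 on 13 March 2065 (5×15 = 75 days in).
5 December 2065 is 342 days after the start; 342 ÷ 15 = 22 remainder 12. Last occurrence in the window: #23 on 23 November 2065.
Occurrences #6 through #23: 18 in total.

18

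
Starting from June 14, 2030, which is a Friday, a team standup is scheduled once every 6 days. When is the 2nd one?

June 20, 2030

The 2nd occurrence is 1 interval after the first: 1 × 6 = 6 days after June 14, 2030.
6 days later is June 20, 2030.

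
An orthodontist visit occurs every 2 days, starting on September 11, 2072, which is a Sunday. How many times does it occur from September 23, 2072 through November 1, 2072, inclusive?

20

Occurrences land 2·i days after September 11, 2072 for i = 0, 1, 2, …
September 23, 2072 is 12 days after the start; 12 ÷ 2 = 6 remainder 0. First occurrence in the window: #7 on September 23, 2072 (6×2 = 12 days in).
November 1, 2072 is 51 days after the start; 51 ÷ 2 = 25 remainder 1. Last occurrence in the window: #26 on October 31, 2072.
Occurrences #7 through #26: 20 in total.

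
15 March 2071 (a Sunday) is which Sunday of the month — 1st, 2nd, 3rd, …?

3rd

Day 15 falls in week ⌈15/7⌉ of the month.
Days 1–7 hold the 1st Sunday, 8–14 the 2nd, 15–21 the 3rd, 22–28 the 4th, 29–31 the 5th.
15 is in the range for the 3rd.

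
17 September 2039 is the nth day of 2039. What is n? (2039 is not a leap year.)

Days in months before September: 31 + 28 + 31 + 30 + 31 + 30 + 31 + 31 = 243.
Plus 17 days into September → day 260.

260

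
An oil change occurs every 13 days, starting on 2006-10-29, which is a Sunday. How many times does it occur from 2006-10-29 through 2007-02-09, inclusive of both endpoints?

8

Occurrences land 13·i days after 2006-10-29 for i = 0, 1, 2, …
The window opens on the start date, so the first occurrence inside is #1 on 2006-10-29.
2007-02-09 is 103 days after the start; 103 ÷ 13 = 7 remainder 12. Last occurrence in the window: #8 on 2007-01-28.
Occurrences #1 through #8: 8 in total.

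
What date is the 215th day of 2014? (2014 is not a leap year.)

Jan has 31 days (215 − 31 = 184 remain).
Feb has 28 days (184 − 28 = 156 remain).
Mar has 31 days (156 − 31 = 125 remain).
Apr has 30 days (125 − 30 = 95 remain).
May has 31 days (95 − 31 = 64 remain).
Jun has 30 days (64 − 30 = 34 remain).
Jul has 31 days (34 − 31 = 3 remain).
3 into Aug → Aug 3.

Aug 3, 2014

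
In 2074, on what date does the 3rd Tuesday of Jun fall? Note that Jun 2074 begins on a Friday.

Jun 2074 begins on a Friday, so the first Tuesday is Jun 5 (4 days later).
The 3rd Tuesday is 2 weeks later: 5 + 14 = 19.

Jun 19, 2074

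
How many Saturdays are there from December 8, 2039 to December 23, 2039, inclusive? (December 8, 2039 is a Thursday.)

December 8, 2039 is a Thursday; the first Saturday on or after it is December 10, 2039 (2 days later).
From December 10, 2039 to December 23, 2039 is 23 − 10 = 13 days.
13 ÷ 7 = 1 full weeks with remainder 6, so 1 more Saturdays after the first → 2.

2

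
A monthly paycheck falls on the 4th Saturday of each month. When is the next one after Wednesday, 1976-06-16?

1976-06-26

June 1976 starts on a Tuesday; its first Saturday is the 5th, so the 4th Saturday is the 26th — 1976-06-26.
1976-06-26 is after 1976-06-16, so that is the next one.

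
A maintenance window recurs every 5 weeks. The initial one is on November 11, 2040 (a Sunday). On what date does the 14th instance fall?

The 14th occurrence is 13 intervals after the first: 13 × 35 = 455 days after November 11, 2040.
November has 30 days — 19 days to the end of November leaves 436.
From end of November to end of 2040 is 31 days (405 left).
2041 has 365 days (40 left).
January has 31 days (9 left).
9 days into February → February 9, 2042.

February 9, 2042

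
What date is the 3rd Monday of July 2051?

The first Monday of July 2051 is July 3.
The 3rd Monday is 2 weeks later: 3 + 14 = 17.

July 17, 2051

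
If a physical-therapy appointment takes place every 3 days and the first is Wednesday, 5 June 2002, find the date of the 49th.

The 49th occurrence is 48 intervals after the first: 48 × 3 = 144 days after 5 June 2002.
June has 30 days — 25 days to the end of June leaves 119.
July has 31 days (88 left).
August has 31 days (57 left).
September has 30 days (27 left).
27 days into October → 27 October 2002.

27 October 2002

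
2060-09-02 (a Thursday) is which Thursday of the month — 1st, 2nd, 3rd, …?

1st

Day 2 falls in week ⌈2/7⌉ of the month.
Days 1–7 hold the 1st Thursday, 8–14 the 2nd, 15–21 the 3rd, 22–28 the 4th, 29–31 the 5th.
2 is in the range for the 1st.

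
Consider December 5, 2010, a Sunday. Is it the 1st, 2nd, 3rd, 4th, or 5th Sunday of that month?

1st

Day 5 falls in week ⌈5/7⌉ of the month.
Days 1–7 hold the 1st Sunday, 8–14 the 2nd, 15–21 the 3rd, 22–28 the 4th, 29–31 the 5th.
5 is in the range for the 1st.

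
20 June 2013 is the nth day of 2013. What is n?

171

Days in months before June: 31 + 28 + 31 + 30 + 31 = 151.
Plus 20 days into June → day 171.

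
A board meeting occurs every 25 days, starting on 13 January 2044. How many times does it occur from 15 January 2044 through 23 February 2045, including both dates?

16

Occurrences land 25·i days after 13 January 2044 for i = 0, 1, 2, …
15 January 2044 is 2 days after the start; 2 ÷ 25 = 0 remainder 2; since the remainder is 2, round up to i = 1. First occurrence in the window: #2 on 7 February 2044 (1×25 = 25 days in).
23 February 2045 is 407 days after the start; 407 ÷ 25 = 16 remainder 7. Last occurrence in the window: #17 on 16 February 2045.
Occurrences #2 through #17: 16 in total.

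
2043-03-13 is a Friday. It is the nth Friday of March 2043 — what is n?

2nd

Day 13 falls in week ⌈13/7⌉ of the month.
Days 1–7 hold the 1st Friday, 8–14 the 2nd, 15–21 the 3rd, 22–28 the 4th, 29–31 the 5th.
13 is in the range for the 2nd.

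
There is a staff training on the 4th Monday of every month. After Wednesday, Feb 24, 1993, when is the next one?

Feb 1993 starts on a Monday; its first Monday is the 1st, so the 4th Monday is the 22nd — Feb 22, 1993.
That is not after Feb 24, 1993, so look at Mar 1993.
Mar 1993 starts on a Monday; its first Monday is the 1st, so the 4th Monday is the 22nd — Mar 22, 1993.

Mar 22, 1993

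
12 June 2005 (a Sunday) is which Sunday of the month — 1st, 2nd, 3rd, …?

2nd

Day 12 falls in week ⌈12/7⌉ of the month.
Days 1–7 hold the 1st Sunday, 8–14 the 2nd, 15–21 the 3rd, 22–28 the 4th, 29–31 the 5th.
12 is in the range for the 2nd.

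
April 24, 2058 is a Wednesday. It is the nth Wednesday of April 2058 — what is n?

4th

Day 24 falls in week ⌈24/7⌉ of the month.
Days 1–7 hold the 1st Wednesday, 8–14 the 2nd, 15–21 the 3rd, 22–28 the 4th, 29–31 the 5th.
24 is in the range for the 4th.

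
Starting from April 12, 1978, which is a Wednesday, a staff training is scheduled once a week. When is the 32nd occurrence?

November 15, 1978

The 32nd occurrence is 31 intervals after the first: 31 × 7 = 217 days after April 12, 1978.
April has 30 days — 18 days to the end of April leaves 199.
May has 31 days (168 left).
June has 30 days (138 left).
July has 31 days (107 left).
August has 31 days (76 left).
September has 30 days (46 left).
October has 31 days (15 left).
15 days into November → November 15, 1978.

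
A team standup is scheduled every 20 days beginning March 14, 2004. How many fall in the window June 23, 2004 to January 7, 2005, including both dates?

9

Occurrences land 20·i days after March 14, 2004 for i = 0, 1, 2, …
June 23, 2004 is 101 days after the start; 101 ÷ 20 = 5 remainder 1; since the remainder is 1, round up to i = 6. First occurrence in the window: #7 on July 12, 2004 (6×20 = 120 days in).
January 7, 2005 is 299 days after the start; 299 ÷ 20 = 14 remainder 19. Last occurrence in the window: #15 on December 19, 2004.
Occurrences #7 through #15: 9 in total.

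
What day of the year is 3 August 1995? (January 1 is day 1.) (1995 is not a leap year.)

215

Days in months before August: 31 + 28 + 31 + 30 + 31 + 30 + 31 = 212.
Plus 3 days into August → day 215.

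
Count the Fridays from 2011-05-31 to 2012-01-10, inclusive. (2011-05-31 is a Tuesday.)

2011-05-31 is a Tuesday; the first Friday on or after it is 2011-06-03 (3 days later).
From 2011-06-03 to 2012-01-10: 27 + 31 + 31 + 30 + 31 + 30 + 31 + 10 = 221 days (rest of June, July, August, September, October, November, December, January).
221 ÷ 7 = 31 full weeks with remainder 4, so 31 more Fridays after the first → 32.

32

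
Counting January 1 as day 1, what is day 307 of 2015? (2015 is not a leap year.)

Nov 3, 2015

Jan has 31 days (307 − 31 = 276 remain).
Feb has 28 days (276 − 28 = 248 remain).
Mar has 31 days (248 − 31 = 217 remain).
Apr has 30 days (217 − 30 = 187 remain).
May has 31 days (187 − 31 = 156 remain).
Jun has 30 days (156 − 30 = 126 remain).
Jul has 31 days (126 − 31 = 95 remain).
Aug has 31 days (95 − 31 = 64 remain).
Sep has 30 days (64 − 30 = 34 remain).
Oct has 31 days (34 − 31 = 3 remain).
3 into Nov → Nov 3.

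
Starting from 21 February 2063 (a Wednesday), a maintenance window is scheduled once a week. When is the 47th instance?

9 January 2064

The 47th occurrence is 46 intervals after the first: 46 × 7 = 322 days after 21 February 2063.
February has 28 days — 7 days to the end of February leaves 315.
March has 31 days (284 left).
April has 30 days (254 left).
May has 31 days (223 left).
June has 30 days (193 left).
July has 31 days (162 left).
August has 31 days (131 left).
September has 30 days (101 left).
October has 31 days (70 left).
November has 30 days (40 left).
December has 31 days (9 left).
9 days into January → 9 January 2064.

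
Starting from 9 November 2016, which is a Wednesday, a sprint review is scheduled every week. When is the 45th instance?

13 September 2017

The 45th occurrence is 44 intervals after the first: 44 × 7 = 308 days after 9 November 2016.
November has 30 days — 21 days to the end of November leaves 287.
December has 31 days (256 left).
January has 31 days (225 left).
February has 28 days (197 left).
March has 31 days (166 left).
April has 30 days (136 left).
May has 31 days (105 left).
June has 30 days (75 left).
July has 31 days (44 left).
August has 31 days (13 left).
13 days into September → 13 September 2017.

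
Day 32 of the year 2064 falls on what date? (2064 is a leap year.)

Jan has 31 days (32 − 31 = 1 remain).
1 into Feb → Feb 1.

Feb 1, 2064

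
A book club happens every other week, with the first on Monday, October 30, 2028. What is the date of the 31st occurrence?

December 24, 2029

The 31st occurrence is 30 intervals after the first: 30 × 14 = 420 days after October 30, 2028.
October has 31 days — 1 day to the end of October leaves 419.
From end of October to end of 2028 is 61 days (358 left).
January has 31 days (327 left).
February has 28 days (299 left).
March has 31 days (268 left).
April has 30 days (238 left).
May has 31 days (207 left).
June has 30 days (177 left).
July has 31 days (146 left).
August has 31 days (115 left).
September has 30 days (85 left).
October has 31 days (54 left).
November has 30 days (24 left).
24 days into December → December 24, 2029.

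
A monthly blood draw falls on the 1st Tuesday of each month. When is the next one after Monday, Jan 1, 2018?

Jan 2, 2018

Jan 2018 starts on a Monday, so its 1st Tuesday is Jan 2, 2018 (1 day in).
Jan 2, 2018 is after Jan 1, 2018, so that is the next one.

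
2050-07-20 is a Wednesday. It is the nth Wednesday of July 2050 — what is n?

Day 20 falls in week ⌈20/7⌉ of the month.
Days 1–7 hold the 1st Wednesday, 8–14 the 2nd, 15–21 the 3rd, 22–28 the 4th, 29–31 the 5th.
20 is in the range for the 3rd.

3rd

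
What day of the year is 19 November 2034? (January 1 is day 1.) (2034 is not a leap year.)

Days in months before November: 31 + 28 + 31 + 30 + 31 + 30 + 31 + 31 + 30 + 31 = 304.
Plus 19 days into November → day 323.

323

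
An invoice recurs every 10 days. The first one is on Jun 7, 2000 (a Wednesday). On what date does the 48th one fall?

The 48th occurrence is 47 intervals after the first: 47 × 10 = 470 days after Jun 7, 2000.
Jun has 30 days — 23 days to the end of Jun leaves 447.
From end of Jun to end of 2000 is 184 days (263 left).
Jan has 31 days (232 left).
Feb has 28 days (204 left).
Mar has 31 days (173 left).
Apr has 30 days (143 left).
May has 31 days (112 left).
Jun has 30 days (82 left).
Jul has 31 days (51 left).
Aug has 31 days (20 left).
20 days into Sep → Sep 20, 2001.

Sep 20, 2001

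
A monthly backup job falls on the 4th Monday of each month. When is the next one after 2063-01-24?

2063-02-26

January 2063 starts on a Monday; its first Monday is the 1st, so the 4th Monday is the 22nd — 2063-01-22.
That is not after 2063-01-24, so look at February 2063.
February 2063 starts on a Thursday; its first Monday is the 5th, so the 4th Monday is the 26th — 2063-02-26.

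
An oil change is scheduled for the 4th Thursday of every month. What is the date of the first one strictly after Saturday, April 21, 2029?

April 2029 starts on a Sunday; its first Thursday is the 5th, so the 4th Thursday is the 26th — April 26, 2029.
April 26, 2029 is after April 21, 2029, so that is the next one.

April 26, 2029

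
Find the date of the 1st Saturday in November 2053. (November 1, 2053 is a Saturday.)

2053-11-01

November 2053 begins on a Saturday, so the first Saturday is November 1.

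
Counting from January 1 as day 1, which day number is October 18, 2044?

Days in months before October: 31 + 29 + 31 + 30 + 31 + 30 + 31 + 31 + 30 = 274.
Plus 18 days into October → day 292.

292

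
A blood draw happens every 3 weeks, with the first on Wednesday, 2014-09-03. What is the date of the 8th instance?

The 8th occurrence is 7 intervals after the first: 7 × 21 = 147 days after 2014-09-03.
September has 30 days — 27 days to the end of September leaves 120.
October has 31 days (89 left).
November has 30 days (59 left).
December has 31 days (28 left).
28 days into January → 2015-01-28.

2015-01-28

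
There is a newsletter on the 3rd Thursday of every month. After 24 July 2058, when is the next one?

15 August 2058

July 2058 starts on a Monday; its first Thursday is the 4th, so the 3rd Thursday is the 18th — 18 July 2058.
That is not after 24 July 2058, so look at August 2058.
August 2058 starts on a Thursday; its first Thursday is the 1st, so the 3rd Thursday is the 15th — 15 August 2058.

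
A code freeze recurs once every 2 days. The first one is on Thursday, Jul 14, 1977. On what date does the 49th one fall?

Oct 18, 1977

The 49th occurrence is 48 intervals after the first: 48 × 2 = 96 days after Jul 14, 1977.
Jul has 31 days — 17 days to the end of Jul leaves 79.
Aug has 31 days (48 left).
Sep has 30 days (18 left).
18 days into Oct → Oct 18, 1977.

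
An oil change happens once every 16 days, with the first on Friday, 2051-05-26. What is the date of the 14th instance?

The 14th occurrence is 13 intervals after the first: 13 × 16 = 208 days after 2051-05-26.
May has 31 days — 5 days to the end of May leaves 203.
June has 30 days (173 left).
July has 31 days (142 left).
August has 31 days (111 left).
September has 30 days (81 left).
October has 31 days (50 left).
November has 30 days (20 left).
20 days into December → 2051-12-20.

2051-12-20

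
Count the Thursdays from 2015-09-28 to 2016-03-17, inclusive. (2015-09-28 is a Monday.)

2015-09-28 is a Monday; the first Thursday on or after it is 2015-10-01 (3 days later).
From 2015-10-01 to 2016-03-17: 30 + 30 + 31 + 31 + 29 + 17 = 168 days (rest of October, November, December, January, February, March).
168 ÷ 7 = 24 full weeks with remainder 0, so 24 more Thursdays after the first → 25.

25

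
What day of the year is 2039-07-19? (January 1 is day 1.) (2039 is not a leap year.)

200

Days in months before July: 31 + 28 + 31 + 30 + 31 + 30 = 181.
Plus 19 days into July → day 200.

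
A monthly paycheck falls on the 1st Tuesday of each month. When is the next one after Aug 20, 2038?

Sep 7, 2038

Aug 2038 starts on a Sunday, so its 1st Tuesday is Aug 3, 2038 (2 days in).
That is not after Aug 20, 2038, so look at Sep 2038.
Sep 2038 starts on a Wednesday, so its 1st Tuesday is Sep 7, 2038 (6 days in).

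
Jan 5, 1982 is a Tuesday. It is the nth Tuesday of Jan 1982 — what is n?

1st

Day 5 falls in week ⌈5/7⌉ of the month.
Days 1–7 hold the 1st Tuesday, 8–14 the 2nd, 15–21 the 3rd, 22–28 the 4th, 29–31 the 5th.
5 is in the range for the 1st.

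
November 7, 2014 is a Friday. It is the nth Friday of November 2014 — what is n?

Day 7 falls in week ⌈7/7⌉ of the month.
Days 1–7 hold the 1st Friday, 8–14 the 2nd, 15–21 the 3rd, 22–28 the 4th, 29–31 the 5th.
7 is in the range for the 1st.

1st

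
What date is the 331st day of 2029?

January has 31 days (331 − 31 = 300 remain).
February has 28 days (300 − 28 = 272 remain).
March has 31 days (272 − 31 = 241 remain).
April has 30 days (241 − 30 = 211 remain).
May has 31 days (211 − 31 = 180 remain).
June has 30 days (180 − 30 = 150 remain).
July has 31 days (150 − 31 = 119 remain).
August has 31 days (119 − 31 = 88 remain).
September has 30 days (88 − 30 = 58 remain).
October has 31 days (58 − 31 = 27 remain).
27 into November → November 27.

November 27, 2029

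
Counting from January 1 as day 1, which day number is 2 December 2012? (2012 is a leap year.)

337

Days in months before December: 31 + 29 + 31 + 30 + 31 + 30 + 31 + 31 + 30 + 31 + 30 = 335.
Plus 2 days into December → day 337.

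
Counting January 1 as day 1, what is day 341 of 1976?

January has 31 days (341 − 31 = 310 remain).
February has 29 days (310 − 29 = 281 remain).
March has 31 days (281 − 31 = 250 remain).
April has 30 days (250 − 30 = 220 remain).
May has 31 days (220 − 31 = 189 remain).
June has 30 days (189 − 30 = 159 remain).
July has 31 days (159 − 31 = 128 remain).
August has 31 days (128 − 31 = 97 remain).
September has 30 days (97 − 30 = 67 remain).
October has 31 days (67 − 31 = 36 remain).
November has 30 days (36 − 30 = 6 remain).
6 into December → December 6.

December 6, 1976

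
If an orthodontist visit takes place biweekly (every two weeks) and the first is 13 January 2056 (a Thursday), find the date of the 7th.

The 7th occurrence is 6 intervals after the first: 6 × 14 = 84 days after 13 January 2056.
January has 31 days — 18 days to the end of January leaves 66.
February has 29 days (37 left).
March has 31 days (6 left).
6 days into April → 6 April 2056.

6 April 2056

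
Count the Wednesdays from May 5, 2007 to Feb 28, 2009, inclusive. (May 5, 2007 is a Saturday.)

May 5, 2007 is a Saturday; the first Wednesday on or after it is May 9, 2007 (4 days later).
From May 9, 2007 to Feb 28, 2009: 236 + 366 + 59 = 661 days (rest of 2007, 2008, to Feb 28, 2009 in 2009).
661 ÷ 7 = 94 full weeks with remainder 3, so 94 more Wednesdays after the first → 95.

95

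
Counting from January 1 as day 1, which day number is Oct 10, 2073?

283

Days in months before Oct: 31 + 28 + 31 + 30 + 31 + 30 + 31 + 31 + 30 = 273.
Plus 10 days into Oct → day 283.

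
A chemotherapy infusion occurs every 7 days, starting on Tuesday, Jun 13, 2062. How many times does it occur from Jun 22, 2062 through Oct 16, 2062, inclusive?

Occurrences land 7·i days after Jun 13, 2062 for i = 0, 1, 2, …
Jun 22, 2062 is 9 days after the start; 9 ÷ 7 = 1 remainder 2; since the remainder is 2, round up to i = 2. First occurrence in the window: #3 on Jun 27, 2062 (2×7 = 14 days in).
Oct 16, 2062 is 125 days after the start; 125 ÷ 7 = 17 remainder 6. Last occurrence in the window: #18 on Oct 10, 2062.
Occurrences #3 through #18: 16 in total.

16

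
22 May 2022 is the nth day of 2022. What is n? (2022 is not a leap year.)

Days in months before May: 31 + 28 + 31 + 30 = 120.
Plus 22 days into May → day 142.

142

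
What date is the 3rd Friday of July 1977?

The first Friday of July 1977 is July 1.
The 3rd Friday is 2 weeks later: 1 + 14 = 15.

1977-07-15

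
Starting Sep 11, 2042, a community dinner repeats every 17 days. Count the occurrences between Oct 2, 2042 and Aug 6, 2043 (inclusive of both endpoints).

18

Occurrences land 17·i days after Sep 11, 2042 for i = 0, 1, 2, …
Oct 2, 2042 is 21 days after the start; 21 ÷ 17 = 1 remainder 4; since the remainder is 4, round up to i = 2. First occurrence in the window: #3 on Oct 15, 2042 (2×17 = 34 days in).
Aug 6, 2043 is 329 days after the start; 329 ÷ 17 = 19 remainder 6. Last occurrence in the window: #20 on Jul 31, 2043.
Occurrences #3 through #20: 18 in total.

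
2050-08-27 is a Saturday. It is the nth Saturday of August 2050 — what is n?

4th

Day 27 falls in week ⌈27/7⌉ of the month.
Days 1–7 hold the 1st Saturday, 8–14 the 2nd, 15–21 the 3rd, 22–28 the 4th, 29–31 the 5th.
27 is in the range for the 4th.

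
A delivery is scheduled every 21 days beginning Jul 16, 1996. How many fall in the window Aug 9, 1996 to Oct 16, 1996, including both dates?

Occurrences land 21·i days after Jul 16, 1996 for i = 0, 1, 2, …
Aug 9, 1996 is 24 days after the start; 24 ÷ 21 = 1 remainder 3; since the remainder is 3, round up to i = 2. First occurrence in the window: #3 on Aug 27, 1996 (2×21 = 42 days in).
Oct 16, 1996 is 92 days after the start; 92 ÷ 21 = 4 remainder 8. Last occurrence in the window: #5 on Oct 8, 1996.
Occurrences #3 through #5: 3 in total.

3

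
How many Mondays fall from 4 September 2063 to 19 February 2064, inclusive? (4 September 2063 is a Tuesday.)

24

4 September 2063 is a Tuesday; the first Monday on or after it is 10 September 2063 (6 days later).
From 10 September 2063 to 19 February 2064: 20 + 31 + 30 + 31 + 31 + 19 = 162 days (rest of September, October, November, December, January, February).
162 ÷ 7 = 23 full weeks with remainder 1, so 23 more Mondays after the first → 24.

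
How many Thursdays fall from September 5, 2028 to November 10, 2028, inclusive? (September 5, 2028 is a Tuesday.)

September 5, 2028 is a Tuesday; the first Thursday on or after it is September 7, 2028 (2 days later).
From September 7, 2028 to November 10, 2028: 23 + 31 + 10 = 64 days (rest of September, October, November).
64 ÷ 7 = 9 full weeks with remainder 1, so 9 more Thursdays after the first → 10.

10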